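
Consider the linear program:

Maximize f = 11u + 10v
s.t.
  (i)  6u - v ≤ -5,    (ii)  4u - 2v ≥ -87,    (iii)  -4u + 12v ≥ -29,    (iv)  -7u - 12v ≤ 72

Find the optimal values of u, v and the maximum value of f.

At the optimal vertex, 6u - v = -5 and 4u - 2v = -87.
Solving simultaneously gives u = 77/8, v = 251/4.

u = 77/8, v = 251/4, maximum f = 5867/8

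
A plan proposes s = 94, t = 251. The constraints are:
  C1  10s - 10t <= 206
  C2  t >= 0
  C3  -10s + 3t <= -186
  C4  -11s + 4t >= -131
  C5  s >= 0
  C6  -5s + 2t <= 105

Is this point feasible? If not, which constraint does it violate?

feasible

C1: -1570 ≤ 206 ✓
C2: 251 ≥ 0 ✓
C3: -187 ≤ -186 ✓
C4: -30 ≥ -131 ✓
C5: 94 ≥ 0 ✓
C6: 32 ≤ 105 ✓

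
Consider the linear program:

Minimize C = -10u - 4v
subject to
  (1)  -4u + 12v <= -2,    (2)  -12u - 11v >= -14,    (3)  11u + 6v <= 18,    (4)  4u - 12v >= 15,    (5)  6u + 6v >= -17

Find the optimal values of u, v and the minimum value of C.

Feasible corners and C = -10u - 4v:
  (114/49, -62/49) → C = -892/49
  (333/188, -31/47) → C = -1417/94
  (7, -59/6) → C = -92/3
  (-19/16, -79/48) → C = 443/24

u = 7, v = -59/6, minimum C = -92/3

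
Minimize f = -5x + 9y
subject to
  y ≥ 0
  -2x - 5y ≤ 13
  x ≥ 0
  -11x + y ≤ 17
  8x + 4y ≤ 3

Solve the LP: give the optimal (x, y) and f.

x = 3/8, y = 0, minimum f = -15/8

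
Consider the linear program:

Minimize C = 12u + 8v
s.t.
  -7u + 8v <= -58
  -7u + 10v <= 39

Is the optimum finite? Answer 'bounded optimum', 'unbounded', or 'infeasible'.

unbounded

From the feasible point (446/7, 97/2), moving in the direction (-8, -7) keeps every constraint satisfied while C decreases without bound.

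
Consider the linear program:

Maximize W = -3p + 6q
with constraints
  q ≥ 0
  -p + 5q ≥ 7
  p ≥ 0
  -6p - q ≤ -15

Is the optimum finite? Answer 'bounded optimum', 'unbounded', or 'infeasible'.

unbounded

From the feasible point (68/31, 57/31), moving in the direction (0, 1) keeps every constraint satisfied while W increases without bound.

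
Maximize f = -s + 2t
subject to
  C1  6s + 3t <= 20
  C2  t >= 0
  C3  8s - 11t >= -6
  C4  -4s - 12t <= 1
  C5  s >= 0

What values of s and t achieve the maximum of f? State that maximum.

s = 101/45, t = 98/45, maximum f = 19/9

Feasible corners and f = -s + 2t:
  (10/3, 0) → f = -10/3
  (101/45, 98/45) → f = 19/9
  (0, 0) → f = 0
  (0, 6/11) → f = 12/11

At the optimal vertex, 6s + 3t = 20 and 8s - 11t = -6.
Solving simultaneously gives s = 101/45, t = 98/45.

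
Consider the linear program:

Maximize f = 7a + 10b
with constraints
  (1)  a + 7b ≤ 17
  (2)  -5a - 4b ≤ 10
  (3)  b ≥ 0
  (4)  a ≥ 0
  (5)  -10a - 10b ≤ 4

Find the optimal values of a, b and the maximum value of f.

Vertices and f = 7a + 10b:
  (17, 0) → f = 119
  (0, 17/7) → f = 170/7
  (0, 0) → f = 0

The optimum lies where a + 7b = 17 and b = 0.
Solving simultaneously gives a = 17, b = 0.

a = 17, b = 0, maximum f = 119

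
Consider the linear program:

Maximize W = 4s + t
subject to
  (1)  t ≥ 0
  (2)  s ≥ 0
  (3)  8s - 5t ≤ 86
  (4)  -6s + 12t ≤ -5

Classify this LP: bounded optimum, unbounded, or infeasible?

Vertices and W = 4s + t:
  (43/4, 0) → W = 43
  (5/6, 0) → W = 10/3
  (1007/66, 238/33) → W = 2252/33
The feasible region has finitely many vertices and no improving ray; the maximum is 2252/33 at (1007/66, 238/33).

bounded optimum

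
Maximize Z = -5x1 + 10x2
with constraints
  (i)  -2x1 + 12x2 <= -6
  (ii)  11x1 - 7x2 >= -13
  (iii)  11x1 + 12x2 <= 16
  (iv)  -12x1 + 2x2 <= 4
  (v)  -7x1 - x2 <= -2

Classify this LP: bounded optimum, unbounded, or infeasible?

bounded optimum

Feasible corners and Z = -5x1 + 10x2:
  (22/13, -17/78) → Z = -415/39
  (15/43, -19/43) → Z = -265/43
The feasible region has finitely many vertices and no improving ray; the maximum is -265/43 at (15/43, -19/43).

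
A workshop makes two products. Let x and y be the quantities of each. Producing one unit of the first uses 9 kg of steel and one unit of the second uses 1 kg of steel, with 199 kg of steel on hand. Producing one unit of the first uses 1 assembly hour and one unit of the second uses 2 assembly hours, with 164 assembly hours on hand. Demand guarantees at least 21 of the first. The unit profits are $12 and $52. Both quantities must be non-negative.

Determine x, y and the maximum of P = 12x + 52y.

x = 21, y = 10, maximum P = 772

The optimum lies where 9x + y = 199 and x = 21.
Solving simultaneously gives x = 21, y = 10.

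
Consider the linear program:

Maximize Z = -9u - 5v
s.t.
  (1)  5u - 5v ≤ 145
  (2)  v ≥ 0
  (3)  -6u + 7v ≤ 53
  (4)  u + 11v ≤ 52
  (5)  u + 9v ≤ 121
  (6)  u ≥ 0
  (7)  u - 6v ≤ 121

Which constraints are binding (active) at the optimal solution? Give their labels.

Extreme points and Z = -9u - 5v:
  (29, 0) → Z = -261
  (371/12, 23/12) → Z = -1727/6
  (0, 0) → Z = 0
  (0, 52/11) → Z = -260/11

The maximum is at (0, 0). Substituting into each constraint, equality holds for (2) and (6); the remaining constraints have slack.

(2) and (6)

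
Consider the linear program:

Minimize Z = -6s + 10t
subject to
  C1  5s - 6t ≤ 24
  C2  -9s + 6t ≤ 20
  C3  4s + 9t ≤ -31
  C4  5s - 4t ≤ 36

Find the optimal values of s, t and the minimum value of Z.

s = -11, t = -79/6, minimum Z = -197/3

Corner points and Z = -6s + 10t:
  (-11, -79/6) → Z = -197/3
  (10/23, -251/69) → Z = -2690/69
  (-122/35, -199/105) → Z = 206/105

At the optimal vertex, 5s - 6t = 24 and -9s + 6t = 20.
Solving simultaneously gives s = -11, t = -79/6.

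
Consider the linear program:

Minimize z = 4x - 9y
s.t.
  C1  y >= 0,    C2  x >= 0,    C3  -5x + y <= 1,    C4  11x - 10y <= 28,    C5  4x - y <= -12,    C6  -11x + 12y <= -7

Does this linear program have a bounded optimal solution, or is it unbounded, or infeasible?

infeasible

The boundaries y = 0 and 11x - 10y = 28 meet at (28/11, 0), but that point violates 4x - y ≤ -12. Every candidate vertex is excluded by some other constraint, so the feasible region is empty.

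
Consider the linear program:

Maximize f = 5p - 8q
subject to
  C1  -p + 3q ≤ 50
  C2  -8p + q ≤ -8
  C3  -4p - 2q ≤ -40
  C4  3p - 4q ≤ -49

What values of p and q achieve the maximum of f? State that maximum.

p = 31/11, q = 158/11, maximum f = -1109/11

The binding constraints are -4p - 2q = -40 and 3p - 4q = -49.
Solving simultaneously gives p = 31/11, q = 158/11.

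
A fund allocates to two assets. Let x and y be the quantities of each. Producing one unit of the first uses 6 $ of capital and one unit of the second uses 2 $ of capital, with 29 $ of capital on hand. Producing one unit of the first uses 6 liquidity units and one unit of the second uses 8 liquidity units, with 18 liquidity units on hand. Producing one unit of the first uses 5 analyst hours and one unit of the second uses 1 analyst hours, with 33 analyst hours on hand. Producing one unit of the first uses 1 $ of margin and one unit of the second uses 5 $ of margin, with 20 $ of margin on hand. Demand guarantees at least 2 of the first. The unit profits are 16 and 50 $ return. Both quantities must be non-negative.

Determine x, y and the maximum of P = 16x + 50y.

x = 2, y = 3/4, maximum P = 139/2

At the optimal vertex, 6x + 8y = 18 and x = 2.
Solving simultaneously gives x = 2, y = 3/4.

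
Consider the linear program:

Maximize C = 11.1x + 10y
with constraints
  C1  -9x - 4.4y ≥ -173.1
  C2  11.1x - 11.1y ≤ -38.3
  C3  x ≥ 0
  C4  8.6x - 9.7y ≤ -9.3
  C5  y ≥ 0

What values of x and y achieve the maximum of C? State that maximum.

Corner points and C = 11.1x + 10y:
  (175289/14874, 75537/4958) → C = 14039393/49580
  (0, 1731/44) → C = 8655/22
  (0, 383/111) → C = 3830/111

At the optimal vertex, -9x - 4.4y = -173.1 and x = 0.
Solving simultaneously gives x = 0, y = 1731/44.

x = 0, y = 1731/44, maximum C = 8655/22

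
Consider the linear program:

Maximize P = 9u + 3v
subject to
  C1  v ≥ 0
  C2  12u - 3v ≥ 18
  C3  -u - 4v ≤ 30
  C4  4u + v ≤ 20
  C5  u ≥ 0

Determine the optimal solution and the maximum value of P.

u = 13/4, v = 7, maximum P = 201/4

At the optimal vertex, 12u - 3v = 18 and 4u + v = 20.
Solving simultaneously gives u = 13/4, v = 7.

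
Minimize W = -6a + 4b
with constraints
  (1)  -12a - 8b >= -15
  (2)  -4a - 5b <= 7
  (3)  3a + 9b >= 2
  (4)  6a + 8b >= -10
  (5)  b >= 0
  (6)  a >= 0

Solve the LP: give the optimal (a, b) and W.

a = 5/4, b = 0, minimum W = -15/2

At the optimal vertex, -12a - 8b = -15 and b = 0.
Solving simultaneously gives a = 5/4, b = 0.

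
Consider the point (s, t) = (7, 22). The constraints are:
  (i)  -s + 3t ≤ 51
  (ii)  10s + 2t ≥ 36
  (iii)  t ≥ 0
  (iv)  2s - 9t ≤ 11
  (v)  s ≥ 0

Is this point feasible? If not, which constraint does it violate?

not feasible — violates (i)

Constraint (i): -s + 3t = 59, which is not ≤ 51. All other constraints are satisfied.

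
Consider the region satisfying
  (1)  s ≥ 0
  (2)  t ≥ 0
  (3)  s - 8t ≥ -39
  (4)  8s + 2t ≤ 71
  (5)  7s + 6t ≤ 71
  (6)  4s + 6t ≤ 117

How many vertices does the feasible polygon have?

5

Intersecting each pair of boundary lines and keeping only the points that satisfy every inequality leaves:
  (0, 0)
  (0, 39/8)
  (71/8, 0)
  (167/31, 172/31)
  (142/17, 71/34)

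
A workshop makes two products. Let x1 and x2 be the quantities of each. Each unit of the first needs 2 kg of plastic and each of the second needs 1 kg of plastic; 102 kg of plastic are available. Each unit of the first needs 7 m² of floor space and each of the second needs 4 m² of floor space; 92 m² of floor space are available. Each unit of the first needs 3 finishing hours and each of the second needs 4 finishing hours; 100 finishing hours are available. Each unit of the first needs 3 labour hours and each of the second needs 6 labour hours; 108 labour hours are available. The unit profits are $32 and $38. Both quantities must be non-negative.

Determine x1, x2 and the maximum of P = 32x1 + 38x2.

Extreme points and P = 32x1 + 38x2:
  (0, 0) → P = 0
  (0, 18) → P = 684
  (92/7, 0) → P = 2944/7
  (4, 16) → P = 736

x1 = 4, x2 = 16, maximum P = 736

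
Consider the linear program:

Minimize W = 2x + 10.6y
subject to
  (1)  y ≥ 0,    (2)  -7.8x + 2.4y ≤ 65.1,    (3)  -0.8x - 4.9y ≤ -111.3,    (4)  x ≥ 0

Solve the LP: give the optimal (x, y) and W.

Vertices and W = 2x + 10.6y:
  (1113/8, 0) → W = 1113/4
  (0, 217/8) → W = 11501/40
  (0, 159/7) → W = 8427/35
The feasible region is unbounded (it extends along (4, 13), (1, 0)), but W strictly increases along every unbounded feasible direction, so there is no improving ray and the minimum is attained at a vertex.

The binding constraints are -0.8x - 4.9y = -111.3 and x = 0.
Solving simultaneously gives x = 0, y = 159/7.

x = 0, y = 159/7, minimum W = 8427/35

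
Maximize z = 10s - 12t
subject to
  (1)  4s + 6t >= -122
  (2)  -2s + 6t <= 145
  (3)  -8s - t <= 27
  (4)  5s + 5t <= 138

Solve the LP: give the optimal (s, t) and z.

Corner points and z = 10s - 12t:
  (-10/11, -217/11) → z = 2504/11
  (719/5, -581/5) → z = 14162/5
  (-307/50, 553/25) → z = -8171/25
  (103/40, 1001/40) → z = -5491/20

s = 719/5, t = -581/5, maximum z = 14162/5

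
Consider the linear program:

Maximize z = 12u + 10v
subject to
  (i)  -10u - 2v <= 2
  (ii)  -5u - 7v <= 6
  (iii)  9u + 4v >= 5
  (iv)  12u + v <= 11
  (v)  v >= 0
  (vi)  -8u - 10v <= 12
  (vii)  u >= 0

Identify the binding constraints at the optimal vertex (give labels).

(iv) and (vii)

Corner points and z = 12u + 10v:
  (5/9, 0) → z = 20/3
  (0, 5/4) → z = 25/2
  (11/12, 0) → z = 11
  (0, 11) → z = 110

The maximum is at (0, 11). Substituting into each constraint, equality holds for (iv) and (vii); the remaining constraints have slack.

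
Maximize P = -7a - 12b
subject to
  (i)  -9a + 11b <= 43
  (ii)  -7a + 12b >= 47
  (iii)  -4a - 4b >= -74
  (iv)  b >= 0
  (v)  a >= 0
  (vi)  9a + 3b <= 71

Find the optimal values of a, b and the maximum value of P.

Extreme points and P = -7a - 12b:
  (1/31, 122/31) → P = -1471/31
  (326/63, 57/7) → P = -8438/63
  (237/43, 920/129) → P = -5339/43

The binding constraints are -9a + 11b = 43 and -7a + 12b = 47.
Solving simultaneously gives a = 1/31, b = 122/31.

a = 1/31, b = 122/31, maximum P = -1471/31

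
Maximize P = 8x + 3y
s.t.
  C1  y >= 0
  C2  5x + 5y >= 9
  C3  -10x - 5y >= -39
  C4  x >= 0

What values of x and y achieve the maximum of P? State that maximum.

x = 39/10, y = 0, maximum P = 156/5

Extreme points and P = 8x + 3y:
  (9/5, 0) → P = 72/5
  (39/10, 0) → P = 156/5
  (0, 9/5) → P = 27/5
  (0, 39/5) → P = 117/5

The binding constraints are y = 0 and -10x - 5y = -39.
Solving simultaneously gives x = 39/10, y = 0.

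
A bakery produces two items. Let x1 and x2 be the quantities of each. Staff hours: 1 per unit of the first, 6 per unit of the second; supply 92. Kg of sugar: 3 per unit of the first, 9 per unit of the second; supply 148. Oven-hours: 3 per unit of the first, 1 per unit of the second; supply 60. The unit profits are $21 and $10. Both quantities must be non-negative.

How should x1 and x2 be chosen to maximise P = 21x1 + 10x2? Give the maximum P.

Extreme points and P = 21x1 + 10x2:
  (0, 0) → P = 0
  (0, 46/3) → P = 460/3
  (20, 0) → P = 420
  (20/3, 128/9) → P = 2540/9
  (49/3, 11) → P = 453

x1 = 49/3, x2 = 11, maximum P = 453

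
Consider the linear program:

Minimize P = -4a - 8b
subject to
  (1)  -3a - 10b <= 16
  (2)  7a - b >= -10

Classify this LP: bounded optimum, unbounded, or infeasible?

From the feasible point (-116/73, -82/73), moving in the direction (1, 7) keeps every constraint satisfied while P decreases without bound.

unbounded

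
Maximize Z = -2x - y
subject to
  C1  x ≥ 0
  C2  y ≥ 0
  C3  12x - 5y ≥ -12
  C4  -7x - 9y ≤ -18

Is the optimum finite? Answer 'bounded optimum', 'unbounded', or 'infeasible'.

bounded optimum

Feasible corners and Z = -2x - y:
  (0, 12/5) → Z = -12/5
  (0, 2) → Z = -2
  (18/7, 0) → Z = -36/7
The feasible region has finitely many vertices and no improving ray; the maximum is -2 at (0, 2).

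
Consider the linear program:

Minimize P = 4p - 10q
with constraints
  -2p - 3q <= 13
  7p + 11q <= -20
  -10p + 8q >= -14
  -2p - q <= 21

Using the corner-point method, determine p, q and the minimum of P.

p = -211/15, q = 107/15, minimum P = -638/5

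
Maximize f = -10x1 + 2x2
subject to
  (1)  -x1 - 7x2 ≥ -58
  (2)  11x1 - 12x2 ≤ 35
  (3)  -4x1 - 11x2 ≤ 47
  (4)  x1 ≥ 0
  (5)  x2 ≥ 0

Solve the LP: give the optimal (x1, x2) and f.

The binding constraints are -x1 - 7x2 = -58 and x1 = 0.
Solving simultaneously gives x1 = 0, x2 = 58/7.

x1 = 0, x2 = 58/7, maximum f = 116/7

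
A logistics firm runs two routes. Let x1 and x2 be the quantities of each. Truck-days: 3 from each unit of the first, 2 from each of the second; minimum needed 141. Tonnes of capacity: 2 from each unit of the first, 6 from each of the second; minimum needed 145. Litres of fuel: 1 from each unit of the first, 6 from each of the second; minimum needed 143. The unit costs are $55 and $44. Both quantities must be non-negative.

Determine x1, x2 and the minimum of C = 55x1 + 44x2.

x1 = 35, x2 = 18, minimum C = 2717

Corner points and C = 55x1 + 44x2:
  (0, 141/2) → C = 3102
  (143, 0) → C = 7865
  (35, 18) → C = 2717
The feasible region is unbounded (it extends along (0, 1), (1, 0)), but C strictly increases along every unbounded feasible direction, so there is no improving ray and the minimum is attained at a vertex.

At the optimal vertex, 3x1 + 2x2 = 141 and x1 + 6x2 = 143.
Solving simultaneously gives x1 = 35, x2 = 18.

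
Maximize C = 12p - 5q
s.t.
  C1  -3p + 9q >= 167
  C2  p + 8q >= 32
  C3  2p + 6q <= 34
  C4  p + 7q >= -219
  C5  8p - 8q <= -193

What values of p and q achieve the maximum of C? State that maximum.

p = -58/3, q = 109/9, maximum C = -2633/9

Corner points and C = 12p - 5q:
  (-1048/33, 263/33) → C = -13891/33
  (-58/3, 109/9) → C = -2633/9
  (-1976, 251) → C = -24967
The feasible region is unbounded (it extends along (-7, 1), (-3, 1)), but C strictly decreases along every unbounded feasible direction, so there is no improving ray and the maximum is attained at a vertex.

The optimum lies where -3p + 9q = 167 and 2p + 6q = 34.
Solving simultaneously gives p = -58/3, q = 109/9.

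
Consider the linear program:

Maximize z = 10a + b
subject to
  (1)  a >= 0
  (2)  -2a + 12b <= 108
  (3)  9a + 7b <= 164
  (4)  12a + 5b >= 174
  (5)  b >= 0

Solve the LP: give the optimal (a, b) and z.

Extreme points and z = 10a + b:
  (398/39, 134/13) → z = 4382/39
  (164/9, 0) → z = 1640/9
  (29/2, 0) → z = 145

a = 164/9, b = 0, maximum z = 1640/9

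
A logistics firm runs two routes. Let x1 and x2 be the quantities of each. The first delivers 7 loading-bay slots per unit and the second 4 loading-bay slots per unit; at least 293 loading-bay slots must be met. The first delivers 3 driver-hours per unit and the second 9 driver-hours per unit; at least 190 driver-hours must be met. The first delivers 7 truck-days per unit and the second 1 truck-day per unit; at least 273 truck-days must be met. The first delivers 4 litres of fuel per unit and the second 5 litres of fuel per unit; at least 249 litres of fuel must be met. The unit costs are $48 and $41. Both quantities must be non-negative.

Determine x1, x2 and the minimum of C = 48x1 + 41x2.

x1 = 36, x2 = 21, minimum C = 2589

The feasible region is unbounded (it extends along (0, 1), (1, 0)), but C strictly increases along every unbounded feasible direction, so there is no improving ray and the minimum is attained at a vertex.

The binding constraints are 7x1 + x2 = 273 and 4x1 + 5x2 = 249.
Solving simultaneously gives x1 = 36, x2 = 21.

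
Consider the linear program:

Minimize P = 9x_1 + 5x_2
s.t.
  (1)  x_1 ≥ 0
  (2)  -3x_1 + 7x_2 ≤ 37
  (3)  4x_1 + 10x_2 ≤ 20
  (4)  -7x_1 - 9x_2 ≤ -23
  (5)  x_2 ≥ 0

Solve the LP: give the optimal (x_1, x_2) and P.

The binding constraints are 4x_1 + 10x_2 = 20 and -7x_1 - 9x_2 = -23.
Solving simultaneously gives x_1 = 25/17, x_2 = 24/17.

x_1 = 25/17, x_2 = 24/17, minimum P = 345/17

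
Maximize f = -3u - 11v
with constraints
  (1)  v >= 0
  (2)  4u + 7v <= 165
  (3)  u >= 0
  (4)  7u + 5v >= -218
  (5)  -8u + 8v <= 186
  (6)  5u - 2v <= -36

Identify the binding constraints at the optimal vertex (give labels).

(3) and (6)

Corner points and f = -3u - 11v:
  (9/44, 258/11) → f = -11379/44
  (78/43, 969/43) → f = -10893/43
  (0, 93/4) → f = -1023/4
  (0, 18) → f = -198

The maximum is at (0, 18). Substituting into each constraint, equality holds for (3) and (6); the remaining constraints have slack.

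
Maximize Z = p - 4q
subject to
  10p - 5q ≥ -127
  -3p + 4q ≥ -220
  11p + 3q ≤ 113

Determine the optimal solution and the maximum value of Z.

Extreme points and Z = p - 4q:
  (-1608/25, -2581/25) → Z = 8716/25
  (184/85, 2527/85) → Z = -9924/85
  (1112/53, -2081/53) → Z = 9436/53

p = -1608/25, q = -2581/25, maximum Z = 8716/25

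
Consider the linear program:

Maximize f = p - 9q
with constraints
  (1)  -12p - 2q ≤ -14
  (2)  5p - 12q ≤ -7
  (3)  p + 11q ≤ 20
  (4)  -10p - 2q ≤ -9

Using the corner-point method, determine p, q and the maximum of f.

p = 1, q = 1, maximum f = -8

Feasible corners and f = p - 9q:
  (1, 1) → f = -8
  (57/65, 113/65) → f = -192/13
  (163/67, 107/67) → f = -800/67

The binding constraints are -12p - 2q = -14 and 5p - 12q = -7.
Solving simultaneously gives p = 1, q = 1.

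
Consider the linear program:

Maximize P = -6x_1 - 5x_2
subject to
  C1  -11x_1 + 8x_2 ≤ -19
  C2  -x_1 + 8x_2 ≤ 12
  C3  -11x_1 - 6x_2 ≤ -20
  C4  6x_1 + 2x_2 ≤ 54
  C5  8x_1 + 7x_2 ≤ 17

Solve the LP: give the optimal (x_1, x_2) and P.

x_1 = 142/7, x_2 = -237/7, maximum P = 333/7

Vertices and P = -6x_1 - 5x_2:
  (137/77, 1/14) → P = -1699/154
  (269/141, 35/141) → P = -1789/141
  (142/7, -237/7) → P = 333/7
  (172/13, -165/13) → P = -207/13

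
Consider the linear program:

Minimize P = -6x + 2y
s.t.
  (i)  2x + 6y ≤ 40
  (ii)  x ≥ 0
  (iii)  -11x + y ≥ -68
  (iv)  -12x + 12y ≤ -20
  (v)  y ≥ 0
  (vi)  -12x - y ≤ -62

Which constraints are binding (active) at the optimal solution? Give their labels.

Vertices and P = -6x + 2y:
  (112/17, 76/17) → P = -520/17
  (25/4, 55/12) → P = -85/3
  (68/11, 0) → P = -408/11
  (191/39, 42/13) → P = -298/13
  (31/6, 0) → P = -31

The minimum is at (68/11, 0). Substituting into each constraint, equality holds for (iii) and (v); the remaining constraints have slack.

(iii) and (v)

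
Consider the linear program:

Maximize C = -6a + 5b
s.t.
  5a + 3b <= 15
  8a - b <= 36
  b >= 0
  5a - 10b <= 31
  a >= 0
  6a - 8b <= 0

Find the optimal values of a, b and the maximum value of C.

Feasible corners and C = -6a + 5b:
  (0, 5) → C = 25
  (60/29, 45/29) → C = -135/29
  (0, 0) → C = 0

The optimum lies where 5a + 3b = 15 and a = 0.
Solving simultaneously gives a = 0, b = 5.

a = 0, b = 5, maximum C = 25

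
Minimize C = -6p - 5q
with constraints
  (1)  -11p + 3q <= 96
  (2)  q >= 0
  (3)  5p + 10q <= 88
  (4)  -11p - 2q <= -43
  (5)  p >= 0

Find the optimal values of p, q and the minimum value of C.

p = 88/5, q = 0, minimum C = -528/5

Feasible corners and C = -6p - 5q:
  (88/5, 0) → C = -528/5
  (43/11, 0) → C = -258/11
  (127/50, 753/100) → C = -5289/100

The optimum lies where q = 0 and 5p + 10q = 88.
Solving simultaneously gives p = 88/5, q = 0.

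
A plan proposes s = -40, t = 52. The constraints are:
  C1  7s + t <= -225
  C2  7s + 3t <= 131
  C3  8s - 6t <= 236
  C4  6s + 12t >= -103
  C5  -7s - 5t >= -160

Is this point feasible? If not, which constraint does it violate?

C1: -228 ≤ -225 ✓
C2: -124 ≤ 131 ✓
C3: -632 ≤ 236 ✓
C4: 384 ≥ -103 ✓
C5: 20 ≥ -160 ✓

feasible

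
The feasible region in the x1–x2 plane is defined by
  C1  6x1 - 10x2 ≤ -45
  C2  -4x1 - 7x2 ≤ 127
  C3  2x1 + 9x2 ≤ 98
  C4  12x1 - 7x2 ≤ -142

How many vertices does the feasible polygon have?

Of the 6 pairwise boundary intersections, those satisfying every inequality are:
  (-1585/82, -291/41)
  (-85/6, -4)
  (-1829/22, 323/11)
  (-296/61, 730/61)

4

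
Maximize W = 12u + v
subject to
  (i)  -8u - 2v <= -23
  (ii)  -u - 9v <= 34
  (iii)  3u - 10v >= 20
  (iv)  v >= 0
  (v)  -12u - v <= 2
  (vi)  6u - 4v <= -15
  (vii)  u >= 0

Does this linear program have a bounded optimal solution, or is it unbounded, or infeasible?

infeasible

The boundaries -8u - 2v = -23 and 6u - 4v = -15 meet at (31/22, 129/22), but that point violates 3u - 10v ≥ 20. Every candidate vertex is excluded by some other constraint, so the feasible region is empty.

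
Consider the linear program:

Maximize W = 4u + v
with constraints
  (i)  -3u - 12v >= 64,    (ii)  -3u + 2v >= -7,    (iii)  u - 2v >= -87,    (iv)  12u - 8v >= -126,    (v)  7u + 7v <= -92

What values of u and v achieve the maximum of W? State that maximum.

Extreme points and W = 4u + v:
  (-253/21, -65/28) → W = -4243/84
  (-656/63, -172/63) → W = -932/21
  (-27/7, -65/7) → W = -173/7
The feasible region is unbounded (it extends along (-2, -3)), but W strictly decreases along every unbounded feasible direction, so there is no improving ray and the maximum is attained at a vertex.

At the optimal vertex, -3u + 2v = -7 and 7u + 7v = -92.
Solving simultaneously gives u = -27/7, v = -65/7.

u = -27/7, v = -65/7, maximum W = -173/7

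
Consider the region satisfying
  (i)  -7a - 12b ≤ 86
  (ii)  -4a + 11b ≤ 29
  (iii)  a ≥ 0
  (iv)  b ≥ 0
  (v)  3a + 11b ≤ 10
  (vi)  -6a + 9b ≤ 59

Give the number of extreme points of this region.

3

Of the 15 pairwise boundary intersections, those satisfying every inequality are:
  (0, 0)
  (0, 10/11)
  (10/3, 0)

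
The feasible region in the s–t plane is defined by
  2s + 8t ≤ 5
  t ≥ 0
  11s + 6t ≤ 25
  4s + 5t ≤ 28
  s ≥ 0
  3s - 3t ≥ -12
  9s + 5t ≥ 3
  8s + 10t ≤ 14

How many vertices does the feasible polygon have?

5

The feasible vertices (each the meet of two boundaries and inside every other half-plane) are:
  (0, 5/8)
  (31/22, 3/11)
  (1/3, 0)
  (7/4, 0)
  (0, 3/5)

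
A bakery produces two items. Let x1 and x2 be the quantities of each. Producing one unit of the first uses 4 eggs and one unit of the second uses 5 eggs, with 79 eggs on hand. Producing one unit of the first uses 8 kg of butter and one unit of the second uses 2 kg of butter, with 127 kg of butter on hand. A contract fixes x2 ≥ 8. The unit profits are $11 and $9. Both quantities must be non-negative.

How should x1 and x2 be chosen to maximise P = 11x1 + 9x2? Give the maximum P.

x1 = 39/4, x2 = 8, maximum P = 717/4

Corner points and P = 11x1 + 9x2:
  (0, 79/5) → P = 711/5
  (0, 8) → P = 72
  (39/4, 8) → P = 717/4

The binding constraints are 4x1 + 5x2 = 79 and x2 = 8.
Solving simultaneously gives x1 = 39/4, x2 = 8.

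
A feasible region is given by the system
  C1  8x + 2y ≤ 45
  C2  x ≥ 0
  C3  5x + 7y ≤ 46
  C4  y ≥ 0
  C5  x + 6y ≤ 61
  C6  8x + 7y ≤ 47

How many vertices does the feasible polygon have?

5

Pairwise boundary intersections that survive every other constraint:
  (45/8, 0)
  (221/40, 2/5)
  (0, 46/7)
  (0, 0)
  (1/3, 19/3)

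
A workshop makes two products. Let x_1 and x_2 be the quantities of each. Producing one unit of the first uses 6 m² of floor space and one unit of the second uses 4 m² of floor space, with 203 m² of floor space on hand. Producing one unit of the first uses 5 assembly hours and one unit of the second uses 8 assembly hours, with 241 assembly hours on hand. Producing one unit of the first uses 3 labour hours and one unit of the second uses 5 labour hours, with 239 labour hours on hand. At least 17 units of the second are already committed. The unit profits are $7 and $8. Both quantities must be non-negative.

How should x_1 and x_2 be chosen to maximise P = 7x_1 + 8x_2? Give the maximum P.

x_1 = 21, x_2 = 17, maximum P = 283

Vertices and P = 7x_1 + 8x_2:
  (0, 241/8) → P = 241
  (0, 17) → P = 136
  (21, 17) → P = 283

The optimum lies where 5x_1 + 8x_2 = 241 and x_2 = 17.
Solving simultaneously gives x_1 = 21, x_2 = 17.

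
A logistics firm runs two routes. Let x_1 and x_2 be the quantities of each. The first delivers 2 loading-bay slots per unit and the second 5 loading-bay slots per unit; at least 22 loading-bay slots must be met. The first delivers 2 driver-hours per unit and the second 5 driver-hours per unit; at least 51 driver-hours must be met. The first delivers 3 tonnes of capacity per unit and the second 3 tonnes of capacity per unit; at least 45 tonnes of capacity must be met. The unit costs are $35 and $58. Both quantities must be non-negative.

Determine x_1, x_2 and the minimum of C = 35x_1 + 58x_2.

x_1 = 8, x_2 = 7, minimum C = 686

Extreme points and C = 35x_1 + 58x_2:
  (0, 15) → C = 870
  (51/2, 0) → C = 1785/2
  (8, 7) → C = 686
The feasible region is unbounded (it extends along (0, 1), (1, 0)), but C strictly increases along every unbounded feasible direction, so there is no improving ray and the minimum is attained at a vertex.

The optimum lies where 2x_1 + 5x_2 = 51 and 3x_1 + 3x_2 = 45.
Solving simultaneously gives x_1 = 8, x_2 = 7.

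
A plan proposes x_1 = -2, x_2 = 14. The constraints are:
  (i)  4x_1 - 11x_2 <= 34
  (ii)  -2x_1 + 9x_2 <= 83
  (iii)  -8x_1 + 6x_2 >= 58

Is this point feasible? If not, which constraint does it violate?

Constraint (ii): -2x_1 + 9x_2 = 130, which is not ≤ 83. All other constraints are satisfied.

not feasible — violates (ii)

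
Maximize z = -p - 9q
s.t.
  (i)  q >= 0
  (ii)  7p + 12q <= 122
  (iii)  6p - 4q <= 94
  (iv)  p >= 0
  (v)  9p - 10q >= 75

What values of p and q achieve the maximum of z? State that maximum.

p = 25/3, q = 0, maximum z = -25/3

Corner points and z = -p - 9q:
  (47/3, 0) → z = -47/3
  (25/3, 0) → z = -25/3
  (404/25, 37/50) → z = -1141/50
  (1060/89, 573/178) → z = -7277/178

The optimum lies where q = 0 and 9p - 10q = 75.
Solving simultaneously gives p = 25/3, q = 0.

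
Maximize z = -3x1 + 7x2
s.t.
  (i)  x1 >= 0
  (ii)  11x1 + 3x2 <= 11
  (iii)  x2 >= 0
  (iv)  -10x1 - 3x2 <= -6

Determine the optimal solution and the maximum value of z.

Extreme points and z = -3x1 + 7x2:
  (0, 11/3) → z = 77/3
  (0, 2) → z = 14
  (1, 0) → z = -3
  (3/5, 0) → z = -9/5

x1 = 0, x2 = 11/3, maximum z = 77/3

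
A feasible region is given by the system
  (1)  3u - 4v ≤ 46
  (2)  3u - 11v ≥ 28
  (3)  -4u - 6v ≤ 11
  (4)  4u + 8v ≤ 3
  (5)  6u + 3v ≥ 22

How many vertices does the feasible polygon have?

3

The feasible vertices (each the meet of two boundaries and inside every other half-plane) are:
  (19/2, -35/8)
  (226/33, -70/11)
  (167/36, -35/18)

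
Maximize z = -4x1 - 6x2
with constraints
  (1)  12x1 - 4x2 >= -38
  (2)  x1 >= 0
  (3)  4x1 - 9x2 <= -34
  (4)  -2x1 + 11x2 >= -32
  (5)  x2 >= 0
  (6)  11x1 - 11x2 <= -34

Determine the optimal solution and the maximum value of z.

x1 = 0, x2 = 34/9, maximum z = -68/3

Corner points and z = -4x1 - 6x2:
  (0, 19/2) → z = -57
  (0, 34/9) → z = -68/3
  (68/55, 238/55) → z = -340/11
The feasible region is unbounded (it extends along (1, 3), (1, 1)), but z strictly decreases along every unbounded feasible direction, so there is no improving ray and the maximum is attained at a vertex.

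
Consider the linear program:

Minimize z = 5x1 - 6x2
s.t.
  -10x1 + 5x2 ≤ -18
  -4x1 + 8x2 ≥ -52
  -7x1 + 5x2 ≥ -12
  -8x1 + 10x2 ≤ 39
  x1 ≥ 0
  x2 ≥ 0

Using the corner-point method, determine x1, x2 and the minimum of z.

Vertices and z = 5x1 - 6x2:
  (2, 2/5) → z = 38/5
  (25/4, 89/10) → z = -443/20
  (21/2, 123/10) → z = -213/10

x1 = 25/4, x2 = 89/10, minimum z = -443/20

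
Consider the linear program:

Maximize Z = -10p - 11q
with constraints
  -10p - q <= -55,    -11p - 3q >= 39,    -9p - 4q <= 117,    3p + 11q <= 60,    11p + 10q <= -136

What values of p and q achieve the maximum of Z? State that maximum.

Feasible corners and Z = -10p - 11q:
  (204/19, -995/19) → Z = 8905/19
  (337/31, -1665/31) → Z = 14945/31
  (195/17, -936/17) → Z = 8346/17

The optimum lies where -11p - 3q = 39 and -9p - 4q = 117.
Solving simultaneously gives p = 195/17, q = -936/17.

p = 195/17, q = -936/17, maximum Z = 8346/17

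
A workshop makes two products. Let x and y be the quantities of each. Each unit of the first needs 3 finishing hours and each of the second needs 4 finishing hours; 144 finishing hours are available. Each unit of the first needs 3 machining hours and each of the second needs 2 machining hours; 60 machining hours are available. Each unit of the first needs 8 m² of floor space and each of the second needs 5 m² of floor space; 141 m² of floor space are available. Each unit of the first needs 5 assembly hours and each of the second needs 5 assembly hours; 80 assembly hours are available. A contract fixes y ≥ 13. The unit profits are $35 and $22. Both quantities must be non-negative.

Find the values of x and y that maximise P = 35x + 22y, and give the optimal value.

x = 3, y = 13, maximum P = 391

Extreme points and P = 35x + 22y:
  (0, 16) → P = 352
  (0, 13) → P = 286
  (3, 13) → P = 391

The binding constraints are 5x + 5y = 80 and y = 13.
Solving simultaneously gives x = 3, y = 13.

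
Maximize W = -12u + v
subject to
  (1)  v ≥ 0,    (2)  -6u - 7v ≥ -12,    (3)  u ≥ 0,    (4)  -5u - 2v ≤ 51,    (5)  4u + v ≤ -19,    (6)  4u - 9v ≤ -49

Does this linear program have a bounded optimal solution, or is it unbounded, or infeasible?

The boundaries -6u - 7v = -12 and -5u - 2v = 51 meet at (-381/23, 366/23), but that point violates u ≥ 0. Every candidate vertex is excluded by some other constraint, so the feasible region is empty.

infeasible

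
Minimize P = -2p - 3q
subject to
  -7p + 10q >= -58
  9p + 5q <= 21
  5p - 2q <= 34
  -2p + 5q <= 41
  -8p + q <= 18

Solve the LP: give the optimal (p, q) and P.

Feasible corners and P = -2p - 3q:
  (4, -3) → P = 1
  (-238/73, -590/73) → P = 2246/73
  (-69/49, 330/49) → P = -852/49

The binding constraints are 9p + 5q = 21 and -8p + q = 18.
Solving simultaneously gives p = -69/49, q = 330/49.

p = -69/49, q = 330/49, minimum P = -852/49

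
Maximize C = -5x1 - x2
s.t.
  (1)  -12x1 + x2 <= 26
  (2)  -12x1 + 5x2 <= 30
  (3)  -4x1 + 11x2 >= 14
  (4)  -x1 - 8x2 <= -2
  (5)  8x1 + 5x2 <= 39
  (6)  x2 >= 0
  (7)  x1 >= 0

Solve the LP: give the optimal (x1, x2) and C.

Feasible corners and C = -5x1 - x2:
  (9/20, 177/25) → C = -933/100
  (0, 6) → C = -6
  (359/108, 67/27) → C = -2063/108
  (0, 14/11) → C = -14/11

x1 = 0, x2 = 14/11, maximum C = -14/11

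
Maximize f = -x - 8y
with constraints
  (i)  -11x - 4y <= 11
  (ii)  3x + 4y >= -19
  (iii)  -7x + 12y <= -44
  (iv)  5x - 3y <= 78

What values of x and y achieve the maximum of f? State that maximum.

Extreme points and f = -x - 8y:
  (1, -11/2) → f = 43
  (11/40, -561/160) → f = 1111/40
  (255/29, -329/29) → f = 2377/29
  (268/13, 326/39) → f = -3412/39

The optimum lies where 3x + 4y = -19 and 5x - 3y = 78.
Solving simultaneously gives x = 255/29, y = -329/29.

x = 255/29, y = -329/29, maximum f = 2377/29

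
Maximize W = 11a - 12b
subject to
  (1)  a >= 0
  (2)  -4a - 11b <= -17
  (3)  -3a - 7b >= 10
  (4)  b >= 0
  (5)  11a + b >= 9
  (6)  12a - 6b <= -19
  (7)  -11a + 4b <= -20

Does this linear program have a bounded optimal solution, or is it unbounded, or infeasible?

The boundaries 12a - 6b = -19 and -11a + 4b = -20 meet at (98/9, 449/18), but that point violates -3a - 7b ≥ 10. Every candidate vertex is excluded by some other constraint, so the feasible region is empty.

infeasible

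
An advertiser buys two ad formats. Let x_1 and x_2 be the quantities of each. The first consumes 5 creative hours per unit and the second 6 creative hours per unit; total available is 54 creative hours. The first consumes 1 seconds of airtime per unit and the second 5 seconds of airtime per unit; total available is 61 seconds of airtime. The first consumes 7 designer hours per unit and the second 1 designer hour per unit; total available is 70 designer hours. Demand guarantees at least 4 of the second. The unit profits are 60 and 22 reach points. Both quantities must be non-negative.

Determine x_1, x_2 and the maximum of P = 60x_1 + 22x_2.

Extreme points and P = 60x_1 + 22x_2:
  (0, 9) → P = 198
  (0, 4) → P = 88
  (6, 4) → P = 448

At the optimal vertex, 5x_1 + 6x_2 = 54 and x_2 = 4.
Solving simultaneously gives x_1 = 6, x_2 = 4.

x_1 = 6, x_2 = 4, maximum P = 448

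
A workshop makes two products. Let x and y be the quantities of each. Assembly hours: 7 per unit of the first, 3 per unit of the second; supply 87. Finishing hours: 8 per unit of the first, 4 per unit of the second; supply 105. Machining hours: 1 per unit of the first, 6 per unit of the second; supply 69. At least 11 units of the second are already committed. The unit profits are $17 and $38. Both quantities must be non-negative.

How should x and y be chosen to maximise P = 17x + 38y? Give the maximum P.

The binding constraints are x + 6y = 69 and y = 11.
Solving simultaneously gives x = 3, y = 11.

x = 3, y = 11, maximum P = 469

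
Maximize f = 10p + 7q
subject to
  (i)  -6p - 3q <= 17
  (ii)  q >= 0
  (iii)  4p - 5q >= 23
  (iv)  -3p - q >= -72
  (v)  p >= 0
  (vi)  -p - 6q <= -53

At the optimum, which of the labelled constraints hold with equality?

(iii) and (iv)

Feasible corners and f = 10p + 7q:
  (383/19, 219/19) → f = 5363/19
  (403/29, 189/29) → f = 5353/29
  (379/17, 87/17) → f = 4399/17

The maximum is at (383/19, 219/19). Substituting into each constraint, equality holds for (iii) and (iv); the remaining constraints have slack.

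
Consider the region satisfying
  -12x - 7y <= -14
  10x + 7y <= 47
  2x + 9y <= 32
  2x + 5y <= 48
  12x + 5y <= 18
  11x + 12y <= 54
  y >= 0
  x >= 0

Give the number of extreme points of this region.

5

Of the 28 pairwise boundary intersections, those satisfying every inequality are:
  (7/6, 0)
  (0, 2)
  (1/49, 174/49)
  (0, 32/9)
  (3/2, 0)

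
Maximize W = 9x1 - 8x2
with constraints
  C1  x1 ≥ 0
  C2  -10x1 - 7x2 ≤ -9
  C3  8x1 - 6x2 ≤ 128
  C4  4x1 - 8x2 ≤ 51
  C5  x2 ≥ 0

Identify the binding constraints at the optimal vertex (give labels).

C3 and C4

Vertices and W = 9x1 - 8x2:
  (0, 9/7) → W = -72/7
  (9/10, 0) → W = 81/10
  (359/20, 13/5) → W = 563/4
  (51/4, 0) → W = 459/4
The feasible region is unbounded (it extends along (0, 1), (3, 4)), but W strictly decreases along every unbounded feasible direction, so there is no improving ray and the maximum is attained at a vertex.

The maximum is at (359/20, 13/5). Substituting into each constraint, equality holds for C3 and C4; the remaining constraints have slack.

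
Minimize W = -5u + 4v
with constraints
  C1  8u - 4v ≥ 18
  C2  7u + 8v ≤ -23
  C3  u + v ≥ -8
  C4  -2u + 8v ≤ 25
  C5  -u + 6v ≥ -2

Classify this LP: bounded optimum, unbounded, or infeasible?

The boundaries 8u - 4v = 18 and 7u + 8v = -23 meet at (13/23, -155/46), but that point violates -u + 6v ≥ -2. Every candidate vertex is excluded by some other constraint, so the feasible region is empty.

infeasible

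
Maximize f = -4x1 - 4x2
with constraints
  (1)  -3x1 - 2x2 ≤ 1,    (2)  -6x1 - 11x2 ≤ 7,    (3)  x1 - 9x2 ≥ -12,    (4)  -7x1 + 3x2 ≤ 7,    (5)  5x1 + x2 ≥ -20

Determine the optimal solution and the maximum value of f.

Corner points and f = -4x1 - 4x2:
  (1/7, -5/7) → f = 16/7
  (-17/23, 14/23) → f = 12/23
  (-9/20, 77/60) → f = -10/3
The feasible region is unbounded (it extends along (11, -6), (9, 1)), but f strictly decreases along every unbounded feasible direction, so there is no improving ray and the maximum is attained at a vertex.

x1 = 1/7, x2 = -5/7, maximum f = 16/7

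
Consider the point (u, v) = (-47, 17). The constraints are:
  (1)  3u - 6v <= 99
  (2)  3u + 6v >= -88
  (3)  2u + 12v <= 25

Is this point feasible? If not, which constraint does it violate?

Constraint (3): 2u + 12v = 110, which is not ≤ 25. All other constraints are satisfied.

not feasible — violates (3)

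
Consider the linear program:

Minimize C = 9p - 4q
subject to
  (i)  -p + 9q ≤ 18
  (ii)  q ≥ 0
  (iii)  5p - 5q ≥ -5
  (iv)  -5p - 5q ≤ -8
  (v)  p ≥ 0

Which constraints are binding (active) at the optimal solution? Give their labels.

(iii) and (iv)

Extreme points and C = 9p - 4q:
  (9/8, 17/8) → C = 13/8
  (8/5, 0) → C = 72/5
  (3/10, 13/10) → C = -5/2
The feasible region is unbounded (it extends along (1, 0), (9, 1)), but C strictly increases along every unbounded feasible direction, so there is no improving ray and the minimum is attained at a vertex.

The minimum is at (3/10, 13/10). Substituting into each constraint, equality holds for (iii) and (iv); the remaining constraints have slack.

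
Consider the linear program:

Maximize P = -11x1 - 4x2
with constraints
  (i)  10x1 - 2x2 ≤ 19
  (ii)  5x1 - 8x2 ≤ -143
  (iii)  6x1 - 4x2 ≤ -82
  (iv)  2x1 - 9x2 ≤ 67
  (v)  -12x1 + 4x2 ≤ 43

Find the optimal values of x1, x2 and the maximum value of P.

At the optimal vertex, 6x1 - 4x2 = -82 and -12x1 + 4x2 = 43.
Solving simultaneously gives x1 = 13/2, x2 = 121/4.

x1 = 13/2, x2 = 121/4, maximum P = -385/2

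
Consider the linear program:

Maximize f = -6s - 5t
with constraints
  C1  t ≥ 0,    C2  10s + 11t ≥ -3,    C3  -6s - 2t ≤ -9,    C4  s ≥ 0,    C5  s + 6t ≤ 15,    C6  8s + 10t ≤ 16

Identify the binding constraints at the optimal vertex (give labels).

Feasible corners and f = -6s - 5t:
  (3/2, 0) → f = -9
  (2, 0) → f = -12
  (29/22, 6/11) → f = -117/11

The maximum is at (3/2, 0). Substituting into each constraint, equality holds for C1 and C3; the remaining constraints have slack.

C1 and C3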